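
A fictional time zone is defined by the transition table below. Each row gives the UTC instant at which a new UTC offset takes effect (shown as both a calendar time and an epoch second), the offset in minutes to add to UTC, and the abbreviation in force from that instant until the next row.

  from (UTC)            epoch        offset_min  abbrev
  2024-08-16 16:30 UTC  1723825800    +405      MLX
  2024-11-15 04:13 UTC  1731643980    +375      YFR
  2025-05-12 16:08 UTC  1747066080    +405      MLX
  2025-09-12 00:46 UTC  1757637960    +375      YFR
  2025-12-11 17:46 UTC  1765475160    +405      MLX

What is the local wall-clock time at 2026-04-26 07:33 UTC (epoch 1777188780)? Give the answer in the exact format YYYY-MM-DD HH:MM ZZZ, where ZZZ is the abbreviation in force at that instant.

Query: 2026-04-26 07:33 UTC
Rule 5/5 (MLX, +06:45): 2025-12-11 17:46 UTC ≤ query < +∞
7·60 + 33 + 405 = 858 min
858 = 0·1440 + 858; 858 = 14·60 + 18 → 14:18, same day
→ 2026-04-26 14:18 MLX

2026-04-26 14:18 MLX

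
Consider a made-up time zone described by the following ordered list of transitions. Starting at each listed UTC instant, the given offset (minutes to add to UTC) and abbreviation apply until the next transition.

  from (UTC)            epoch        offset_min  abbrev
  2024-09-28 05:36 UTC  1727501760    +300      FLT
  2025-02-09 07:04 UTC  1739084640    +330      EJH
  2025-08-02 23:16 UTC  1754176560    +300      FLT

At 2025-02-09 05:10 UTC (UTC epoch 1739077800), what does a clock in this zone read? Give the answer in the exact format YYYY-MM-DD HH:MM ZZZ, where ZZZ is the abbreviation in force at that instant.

Query: 2025-02-09 05:10 UTC
Rule 1/3 (FLT, +05:00): 2024-09-28 05:36 UTC ≤ query < 2025-02-09 07:04 UTC
5·60 + 10 + 300 = 610 min
610 = 0·1440 + 610; 610 = 10·60 + 10 → 10:10, same day
→ 2025-02-09 10:10 FLT

2025-02-09 10:10 FLT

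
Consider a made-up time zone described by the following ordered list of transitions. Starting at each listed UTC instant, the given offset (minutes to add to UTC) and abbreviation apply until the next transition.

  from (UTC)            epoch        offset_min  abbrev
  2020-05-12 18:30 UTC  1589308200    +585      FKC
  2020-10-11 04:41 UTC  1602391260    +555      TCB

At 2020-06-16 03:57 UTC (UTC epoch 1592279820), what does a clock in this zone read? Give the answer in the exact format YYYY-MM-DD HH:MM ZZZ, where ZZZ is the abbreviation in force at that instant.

2020-06-16 13:42 FKC

Query: 2020-06-16 03:57 UTC
Rule 1/2 (FKC, +09:45): 2020-05-12 18:30 UTC ≤ query < 2020-10-11 04:41 UTC
3·60 + 57 + 585 = 822 min
822 = 0·1440 + 822; 822 = 13·60 + 42 → 13:42, same day
→ 2020-06-16 13:42 FKC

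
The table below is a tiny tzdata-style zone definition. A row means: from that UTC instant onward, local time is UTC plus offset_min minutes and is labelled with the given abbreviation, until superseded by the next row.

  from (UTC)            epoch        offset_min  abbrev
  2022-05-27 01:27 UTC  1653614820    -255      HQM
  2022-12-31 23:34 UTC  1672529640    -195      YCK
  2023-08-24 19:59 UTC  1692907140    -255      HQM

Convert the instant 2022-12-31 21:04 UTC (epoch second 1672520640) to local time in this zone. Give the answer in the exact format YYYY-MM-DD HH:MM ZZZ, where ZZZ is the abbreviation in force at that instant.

2022-12-31 16:49 HQM

Query: 2022-12-31 21:04 UTC
Rule 1/3 (HQM, -04:15): 2022-05-27 01:27 UTC ≤ query < 2022-12-31 23:34 UTC
21·60 + 4 - 255 = 1009 min
1009 = 0·1440 + 1009; 1009 = 16·60 + 49 → 16:49, same day
→ 2022-12-31 16:49 HQM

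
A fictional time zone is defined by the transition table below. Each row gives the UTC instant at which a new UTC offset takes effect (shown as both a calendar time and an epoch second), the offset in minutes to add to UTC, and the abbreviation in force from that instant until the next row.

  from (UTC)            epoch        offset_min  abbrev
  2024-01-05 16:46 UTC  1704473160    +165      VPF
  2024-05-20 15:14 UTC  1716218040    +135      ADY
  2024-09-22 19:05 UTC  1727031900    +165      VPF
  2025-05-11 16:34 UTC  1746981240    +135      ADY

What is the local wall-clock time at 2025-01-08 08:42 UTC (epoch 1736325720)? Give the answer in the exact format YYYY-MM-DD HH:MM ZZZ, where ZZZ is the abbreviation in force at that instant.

2025-01-08 11:27 VPF

Query: 2025-01-08 08:42 UTC
Rule 3/4 (VPF, +02:45): 2024-09-22 19:05 UTC ≤ query < 2025-05-11 16:34 UTC
8·60 + 42 + 165 = 687 min
687 = 0·1440 + 687; 687 = 11·60 + 27 → 11:27, same day
→ 2025-01-08 11:27 VPF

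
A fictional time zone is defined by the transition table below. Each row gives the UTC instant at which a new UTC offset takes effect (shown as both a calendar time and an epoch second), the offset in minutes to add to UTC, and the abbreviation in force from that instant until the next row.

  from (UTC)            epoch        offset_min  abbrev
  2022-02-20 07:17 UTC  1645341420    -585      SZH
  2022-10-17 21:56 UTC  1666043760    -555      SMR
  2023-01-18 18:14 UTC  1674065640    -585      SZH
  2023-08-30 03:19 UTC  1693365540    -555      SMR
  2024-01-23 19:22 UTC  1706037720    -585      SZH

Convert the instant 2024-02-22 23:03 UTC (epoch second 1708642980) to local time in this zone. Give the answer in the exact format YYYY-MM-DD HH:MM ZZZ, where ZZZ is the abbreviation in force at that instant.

2024-02-22 13:18 SZH

Query: 2024-02-22 23:03 UTC
Rule 5/5 (SZH, -09:45): 2024-01-23 19:22 UTC ≤ query < +∞
23·60 + 3 - 585 = 798 min
798 = 0·1440 + 798; 798 = 13·60 + 18 → 13:18, same day
→ 2024-02-22 13:18 SZH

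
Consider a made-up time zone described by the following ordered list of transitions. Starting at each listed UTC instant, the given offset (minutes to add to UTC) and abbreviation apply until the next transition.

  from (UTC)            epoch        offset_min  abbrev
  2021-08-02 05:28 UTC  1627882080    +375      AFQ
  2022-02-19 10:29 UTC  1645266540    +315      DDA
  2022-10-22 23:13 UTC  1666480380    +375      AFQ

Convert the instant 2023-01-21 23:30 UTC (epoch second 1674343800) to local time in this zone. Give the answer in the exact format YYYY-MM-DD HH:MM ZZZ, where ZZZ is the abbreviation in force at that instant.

2023-01-22 05:45 AFQ

Query: 2023-01-21 23:30 UTC
Rule 3/3 (AFQ, +06:15): 2022-10-22 23:13 UTC ≤ query < +∞
23·60 + 30 + 375 = 1785 min
1785 = 1·1440 + 345; 345 = 5·60 + 45 → 05:45, 2023-01-21 + 1 day = 2023-01-22
→ 2023-01-22 05:45 AFQ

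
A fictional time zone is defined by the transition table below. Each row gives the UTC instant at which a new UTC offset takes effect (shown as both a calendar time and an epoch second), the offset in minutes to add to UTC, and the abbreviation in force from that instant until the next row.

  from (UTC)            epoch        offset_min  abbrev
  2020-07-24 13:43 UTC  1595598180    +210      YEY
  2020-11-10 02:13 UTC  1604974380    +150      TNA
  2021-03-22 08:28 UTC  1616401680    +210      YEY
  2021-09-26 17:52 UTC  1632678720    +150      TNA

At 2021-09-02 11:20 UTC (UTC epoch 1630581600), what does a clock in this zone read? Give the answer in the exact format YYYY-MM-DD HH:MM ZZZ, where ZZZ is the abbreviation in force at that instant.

Query: 2021-09-02 11:20 UTC
Rule 3/4 (YEY, +03:30): 2021-03-22 08:28 UTC ≤ query < 2021-09-26 17:52 UTC
11·60 + 20 + 210 = 890 min
890 = 0·1440 + 890; 890 = 14·60 + 50 → 14:50, same day
→ 2021-09-02 14:50 YEY

2021-09-02 14:50 YEY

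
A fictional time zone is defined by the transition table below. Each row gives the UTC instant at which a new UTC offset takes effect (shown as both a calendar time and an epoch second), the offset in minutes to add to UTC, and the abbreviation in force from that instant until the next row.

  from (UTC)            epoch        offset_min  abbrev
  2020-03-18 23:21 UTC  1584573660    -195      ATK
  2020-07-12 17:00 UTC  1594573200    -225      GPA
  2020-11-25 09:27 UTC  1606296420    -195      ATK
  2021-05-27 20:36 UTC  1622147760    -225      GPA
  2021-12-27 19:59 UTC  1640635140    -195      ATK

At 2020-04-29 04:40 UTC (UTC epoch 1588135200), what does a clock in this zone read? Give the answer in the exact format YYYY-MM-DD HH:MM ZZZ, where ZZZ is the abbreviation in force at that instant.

Query: 2020-04-29 04:40 UTC
Rule 1/5 (ATK, -03:15): 2020-03-18 23:21 UTC ≤ query < 2020-07-12 17:00 UTC
4·60 + 40 - 195 = 85 min
85 = 0·1440 + 85; 85 = 1·60 + 25 → 01:25, same day
→ 2020-04-29 01:25 ATK

2020-04-29 01:25 ATK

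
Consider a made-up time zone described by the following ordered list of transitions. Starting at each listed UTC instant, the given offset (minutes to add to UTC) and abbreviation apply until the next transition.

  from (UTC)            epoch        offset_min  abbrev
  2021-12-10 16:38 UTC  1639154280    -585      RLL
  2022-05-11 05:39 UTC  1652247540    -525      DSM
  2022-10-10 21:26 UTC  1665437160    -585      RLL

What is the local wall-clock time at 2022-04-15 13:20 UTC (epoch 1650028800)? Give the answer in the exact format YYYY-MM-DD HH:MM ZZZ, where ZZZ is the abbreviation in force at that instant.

Query: 2022-04-15 13:20 UTC
Rule 1/3 (RLL, -09:45): 2021-12-10 16:38 UTC ≤ query < 2022-05-11 05:39 UTC
13·60 + 20 - 585 = 215 min
215 = 0·1440 + 215; 215 = 3·60 + 35 → 03:35, same day
→ 2022-04-15 03:35 RLL

2022-04-15 03:35 RLL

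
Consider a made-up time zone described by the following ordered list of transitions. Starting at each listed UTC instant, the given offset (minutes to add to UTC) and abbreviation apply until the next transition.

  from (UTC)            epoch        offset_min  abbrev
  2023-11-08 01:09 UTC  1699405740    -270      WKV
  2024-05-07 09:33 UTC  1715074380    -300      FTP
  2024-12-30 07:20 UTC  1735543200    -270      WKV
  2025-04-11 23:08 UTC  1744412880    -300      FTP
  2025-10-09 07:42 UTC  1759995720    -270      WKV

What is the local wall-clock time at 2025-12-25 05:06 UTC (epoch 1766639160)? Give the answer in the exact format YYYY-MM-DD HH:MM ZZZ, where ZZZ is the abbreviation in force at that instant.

2025-12-25 00:36 WKV

Query: 2025-12-25 05:06 UTC
Rule 5/5 (WKV, -04:30): 2025-10-09 07:42 UTC ≤ query < +∞
5·60 + 6 - 270 = 36 min
36 = 0·1440 + 36; 36 = 0·60 + 36 → 00:36, same day
→ 2025-12-25 00:36 WKV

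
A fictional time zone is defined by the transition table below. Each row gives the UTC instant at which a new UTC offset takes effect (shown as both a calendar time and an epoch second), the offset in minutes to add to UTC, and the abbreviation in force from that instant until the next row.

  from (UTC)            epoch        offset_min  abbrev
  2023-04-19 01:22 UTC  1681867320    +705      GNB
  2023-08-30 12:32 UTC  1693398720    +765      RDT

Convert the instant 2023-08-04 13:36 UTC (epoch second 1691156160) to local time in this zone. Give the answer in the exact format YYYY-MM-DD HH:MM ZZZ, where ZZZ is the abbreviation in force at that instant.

2023-08-05 01:21 GNB

Query: 2023-08-04 13:36 UTC
Rule 1/2 (GNB, +11:45): 2023-04-19 01:22 UTC ≤ query < 2023-08-30 12:32 UTC
13·60 + 36 + 705 = 1521 min
1521 = 1·1440 + 81; 81 = 1·60 + 21 → 01:21, 2023-08-04 + 1 day = 2023-08-05
→ 2023-08-05 01:21 GNB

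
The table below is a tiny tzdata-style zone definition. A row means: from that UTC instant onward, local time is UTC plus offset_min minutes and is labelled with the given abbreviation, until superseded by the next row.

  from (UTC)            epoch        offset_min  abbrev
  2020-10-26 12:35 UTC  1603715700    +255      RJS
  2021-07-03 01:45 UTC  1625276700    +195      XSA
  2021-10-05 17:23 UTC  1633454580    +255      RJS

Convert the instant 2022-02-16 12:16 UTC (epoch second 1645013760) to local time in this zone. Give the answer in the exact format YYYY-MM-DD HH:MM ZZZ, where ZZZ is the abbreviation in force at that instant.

Query: 2022-02-16 12:16 UTC
Rule 3/3 (RJS, +04:15): 2021-10-05 17:23 UTC ≤ query < +∞
12·60 + 16 + 255 = 991 min
991 = 0·1440 + 991; 991 = 16·60 + 31 → 16:31, same day
→ 2022-02-16 16:31 RJS

2022-02-16 16:31 RJS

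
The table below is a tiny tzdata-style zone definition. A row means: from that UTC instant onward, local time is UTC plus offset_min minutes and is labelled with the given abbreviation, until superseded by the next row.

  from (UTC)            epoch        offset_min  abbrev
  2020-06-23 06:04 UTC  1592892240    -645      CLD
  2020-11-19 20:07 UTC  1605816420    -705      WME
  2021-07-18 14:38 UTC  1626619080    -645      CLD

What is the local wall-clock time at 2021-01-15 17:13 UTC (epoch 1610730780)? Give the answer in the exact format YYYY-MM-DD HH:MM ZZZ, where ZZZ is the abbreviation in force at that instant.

2021-01-15 05:28 WME

Query: 2021-01-15 17:13 UTC
Rule 2/3 (WME, -11:45): 2020-11-19 20:07 UTC ≤ query < 2021-07-18 14:38 UTC
17·60 + 13 - 705 = 328 min
328 = 0·1440 + 328; 328 = 5·60 + 28 → 05:28, same day
→ 2021-01-15 05:28 WME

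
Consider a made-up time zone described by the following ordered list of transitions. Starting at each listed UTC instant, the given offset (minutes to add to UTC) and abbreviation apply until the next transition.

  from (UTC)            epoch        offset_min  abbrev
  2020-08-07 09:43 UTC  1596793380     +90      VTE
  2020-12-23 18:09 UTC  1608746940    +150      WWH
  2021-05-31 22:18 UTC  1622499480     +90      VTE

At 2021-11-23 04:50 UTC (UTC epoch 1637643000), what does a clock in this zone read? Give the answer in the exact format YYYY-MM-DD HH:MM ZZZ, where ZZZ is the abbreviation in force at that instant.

2021-11-23 06:20 VTE

Query: 2021-11-23 04:50 UTC
Rule 3/3 (VTE, +01:30): 2021-05-31 22:18 UTC ≤ query < +∞
4·60 + 50 + 90 = 380 min
380 = 0·1440 + 380; 380 = 6·60 + 20 → 06:20, same day
→ 2021-11-23 06:20 VTE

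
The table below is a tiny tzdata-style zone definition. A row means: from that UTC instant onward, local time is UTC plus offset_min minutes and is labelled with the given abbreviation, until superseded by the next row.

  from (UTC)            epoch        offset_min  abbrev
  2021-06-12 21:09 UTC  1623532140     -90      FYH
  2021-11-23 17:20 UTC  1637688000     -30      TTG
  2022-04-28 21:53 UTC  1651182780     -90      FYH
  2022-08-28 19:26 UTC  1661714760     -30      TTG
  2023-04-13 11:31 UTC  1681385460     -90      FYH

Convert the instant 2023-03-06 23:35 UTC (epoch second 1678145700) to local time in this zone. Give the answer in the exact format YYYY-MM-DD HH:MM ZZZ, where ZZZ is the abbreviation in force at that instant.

Query: 2023-03-06 23:35 UTC
Rule 4/5 (TTG, -00:30): 2022-08-28 19:26 UTC ≤ query < 2023-04-13 11:31 UTC
23·60 + 35 - 30 = 1385 min
1385 = 0·1440 + 1385; 1385 = 23·60 + 5 → 23:05, same day
→ 2023-03-06 23:05 TTG

2023-03-06 23:05 TTG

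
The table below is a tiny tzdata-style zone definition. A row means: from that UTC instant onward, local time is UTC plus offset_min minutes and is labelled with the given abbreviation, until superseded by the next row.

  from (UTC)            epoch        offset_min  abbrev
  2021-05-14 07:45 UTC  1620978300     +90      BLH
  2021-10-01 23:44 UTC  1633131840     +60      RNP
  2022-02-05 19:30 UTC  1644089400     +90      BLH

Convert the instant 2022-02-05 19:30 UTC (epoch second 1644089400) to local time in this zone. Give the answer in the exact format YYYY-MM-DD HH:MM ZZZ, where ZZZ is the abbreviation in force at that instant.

2022-02-05 21:00 BLH

Query: 2022-02-05 19:30 UTC
Rule 3/3 (BLH, +01:30): 2022-02-05 19:30 UTC ≤ query < +∞
19·60 + 30 + 90 = 1260 min
1260 = 0·1440 + 1260; 1260 = 21·60 + 0 → 21:00, same day
→ 2022-02-05 21:00 BLH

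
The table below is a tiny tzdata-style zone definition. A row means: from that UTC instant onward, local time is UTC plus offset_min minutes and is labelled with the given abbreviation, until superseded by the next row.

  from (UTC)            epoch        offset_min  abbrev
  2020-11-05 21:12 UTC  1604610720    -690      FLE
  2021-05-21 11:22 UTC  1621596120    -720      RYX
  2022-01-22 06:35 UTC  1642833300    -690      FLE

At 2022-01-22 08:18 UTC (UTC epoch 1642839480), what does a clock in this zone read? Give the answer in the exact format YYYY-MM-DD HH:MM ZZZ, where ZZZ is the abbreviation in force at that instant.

Query: 2022-01-22 08:18 UTC
Rule 3/3 (FLE, -11:30): 2022-01-22 06:35 UTC ≤ query < +∞
8·60 + 18 - 690 = -192 min
-192 = -1·1440 + 1248; 1248 = 20·60 + 48 → 20:48, 2022-01-22 - 1 day = 2022-01-21
→ 2022-01-21 20:48 FLE

2022-01-21 20:48 FLE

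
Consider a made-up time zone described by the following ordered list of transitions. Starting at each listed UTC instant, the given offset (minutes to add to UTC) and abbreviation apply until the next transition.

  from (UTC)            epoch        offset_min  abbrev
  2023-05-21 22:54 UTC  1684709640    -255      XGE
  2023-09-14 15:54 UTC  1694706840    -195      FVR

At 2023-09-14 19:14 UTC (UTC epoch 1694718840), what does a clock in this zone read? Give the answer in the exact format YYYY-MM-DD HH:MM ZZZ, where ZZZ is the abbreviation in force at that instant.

2023-09-14 15:59 FVR

Query: 2023-09-14 19:14 UTC
Rule 2/2 (FVR, -03:15): 2023-09-14 15:54 UTC ≤ query < +∞
19·60 + 14 - 195 = 959 min
959 = 0·1440 + 959; 959 = 15·60 + 59 → 15:59, same day
→ 2023-09-14 15:59 FVR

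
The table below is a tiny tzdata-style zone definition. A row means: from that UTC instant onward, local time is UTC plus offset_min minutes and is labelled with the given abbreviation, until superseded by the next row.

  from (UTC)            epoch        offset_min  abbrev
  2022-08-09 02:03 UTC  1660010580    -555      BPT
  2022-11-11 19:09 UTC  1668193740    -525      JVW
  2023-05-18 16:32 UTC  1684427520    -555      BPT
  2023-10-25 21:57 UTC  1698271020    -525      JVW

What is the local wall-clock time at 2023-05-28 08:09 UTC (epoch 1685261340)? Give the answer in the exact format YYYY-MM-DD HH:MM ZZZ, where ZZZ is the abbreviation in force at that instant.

2023-05-27 22:54 BPT

Query: 2023-05-28 08:09 UTC
Rule 3/4 (BPT, -09:15): 2023-05-18 16:32 UTC ≤ query < 2023-10-25 21:57 UTC
8·60 + 9 - 555 = -66 min
-66 = -1·1440 + 1374; 1374 = 22·60 + 54 → 22:54, 2023-05-28 - 1 day = 2023-05-27
→ 2023-05-27 22:54 BPT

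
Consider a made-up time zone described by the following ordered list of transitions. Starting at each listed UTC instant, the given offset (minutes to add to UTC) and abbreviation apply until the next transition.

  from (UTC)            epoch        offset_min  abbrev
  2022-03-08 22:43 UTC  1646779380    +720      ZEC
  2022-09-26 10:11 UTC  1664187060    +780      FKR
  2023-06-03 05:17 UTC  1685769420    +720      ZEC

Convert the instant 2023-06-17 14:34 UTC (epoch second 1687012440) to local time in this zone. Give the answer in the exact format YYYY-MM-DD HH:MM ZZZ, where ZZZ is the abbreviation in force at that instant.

Query: 2023-06-17 14:34 UTC
Rule 3/3 (ZEC, +12:00): 2023-06-03 05:17 UTC ≤ query < +∞
14·60 + 34 + 720 = 1594 min
1594 = 1·1440 + 154; 154 = 2·60 + 34 → 02:34, 2023-06-17 + 1 day = 2023-06-18
→ 2023-06-18 02:34 ZEC

2023-06-18 02:34 ZEC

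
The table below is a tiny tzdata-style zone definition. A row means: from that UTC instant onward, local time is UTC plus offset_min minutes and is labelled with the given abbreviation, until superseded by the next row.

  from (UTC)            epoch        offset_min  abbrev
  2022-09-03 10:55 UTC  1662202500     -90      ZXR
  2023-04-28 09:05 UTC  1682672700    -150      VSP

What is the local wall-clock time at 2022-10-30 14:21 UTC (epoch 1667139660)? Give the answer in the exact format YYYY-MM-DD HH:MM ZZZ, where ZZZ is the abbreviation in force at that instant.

2022-10-30 12:51 ZXR

Query: 2022-10-30 14:21 UTC
Rule 1/2 (ZXR, -01:30): 2022-09-03 10:55 UTC ≤ query < 2023-04-28 09:05 UTC
14·60 + 21 - 90 = 771 min
771 = 0·1440 + 771; 771 = 12·60 + 51 → 12:51, same day
→ 2022-10-30 12:51 ZXR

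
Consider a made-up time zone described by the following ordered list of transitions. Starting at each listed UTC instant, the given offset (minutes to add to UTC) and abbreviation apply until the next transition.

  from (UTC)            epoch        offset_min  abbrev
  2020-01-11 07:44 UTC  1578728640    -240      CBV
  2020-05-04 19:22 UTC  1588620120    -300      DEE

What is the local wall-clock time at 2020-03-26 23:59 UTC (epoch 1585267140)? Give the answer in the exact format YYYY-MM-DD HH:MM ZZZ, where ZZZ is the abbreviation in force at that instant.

Query: 2020-03-26 23:59 UTC
Rule 1/2 (CBV, -04:00): 2020-01-11 07:44 UTC ≤ query < 2020-05-04 19:22 UTC
23·60 + 59 - 240 = 1199 min
1199 = 0·1440 + 1199; 1199 = 19·60 + 59 → 19:59, same day
→ 2020-03-26 19:59 CBV

2020-03-26 19:59 CBV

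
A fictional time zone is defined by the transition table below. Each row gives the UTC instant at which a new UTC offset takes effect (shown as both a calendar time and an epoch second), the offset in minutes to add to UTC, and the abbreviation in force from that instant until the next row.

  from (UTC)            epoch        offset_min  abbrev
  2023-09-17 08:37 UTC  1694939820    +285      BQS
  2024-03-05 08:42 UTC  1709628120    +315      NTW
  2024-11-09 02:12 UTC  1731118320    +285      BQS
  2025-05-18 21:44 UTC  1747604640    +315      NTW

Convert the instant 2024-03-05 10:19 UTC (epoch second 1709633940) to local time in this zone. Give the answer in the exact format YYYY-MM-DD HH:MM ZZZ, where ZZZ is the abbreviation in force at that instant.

2024-03-05 15:34 NTW

Query: 2024-03-05 10:19 UTC
Rule 2/4 (NTW, +05:15): 2024-03-05 08:42 UTC ≤ query < 2024-11-09 02:12 UTC
10·60 + 19 + 315 = 934 min
934 = 0·1440 + 934; 934 = 15·60 + 34 → 15:34, same day
→ 2024-03-05 15:34 NTW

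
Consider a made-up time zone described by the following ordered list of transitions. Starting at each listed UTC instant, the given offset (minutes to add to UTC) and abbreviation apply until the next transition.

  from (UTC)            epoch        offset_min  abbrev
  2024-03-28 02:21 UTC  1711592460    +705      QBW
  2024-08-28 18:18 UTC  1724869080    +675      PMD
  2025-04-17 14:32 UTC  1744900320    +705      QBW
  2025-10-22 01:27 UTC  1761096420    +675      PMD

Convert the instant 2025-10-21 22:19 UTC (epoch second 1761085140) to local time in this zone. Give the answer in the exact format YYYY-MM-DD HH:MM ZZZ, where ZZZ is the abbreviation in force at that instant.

Query: 2025-10-21 22:19 UTC
Rule 3/4 (QBW, +11:45): 2025-04-17 14:32 UTC ≤ query < 2025-10-22 01:27 UTC
22·60 + 19 + 705 = 2044 min
2044 = 1·1440 + 604; 604 = 10·60 + 4 → 10:04, 2025-10-21 + 1 day = 2025-10-22
→ 2025-10-22 10:04 QBW

2025-10-22 10:04 QBW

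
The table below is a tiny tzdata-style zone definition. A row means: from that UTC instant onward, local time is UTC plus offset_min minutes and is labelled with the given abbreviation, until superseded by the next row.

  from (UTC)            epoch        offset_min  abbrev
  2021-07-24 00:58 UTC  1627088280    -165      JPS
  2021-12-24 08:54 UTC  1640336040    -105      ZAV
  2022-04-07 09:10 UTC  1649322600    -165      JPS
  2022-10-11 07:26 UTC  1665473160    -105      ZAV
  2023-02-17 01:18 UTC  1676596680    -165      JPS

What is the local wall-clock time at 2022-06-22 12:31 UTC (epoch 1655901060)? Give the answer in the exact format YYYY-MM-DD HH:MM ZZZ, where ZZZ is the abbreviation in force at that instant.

2022-06-22 09:46 JPS

Query: 2022-06-22 12:31 UTC
Rule 3/5 (JPS, -02:45): 2022-04-07 09:10 UTC ≤ query < 2022-10-11 07:26 UTC
12·60 + 31 - 165 = 586 min
586 = 0·1440 + 586; 586 = 9·60 + 46 → 09:46, same day
→ 2022-06-22 09:46 JPS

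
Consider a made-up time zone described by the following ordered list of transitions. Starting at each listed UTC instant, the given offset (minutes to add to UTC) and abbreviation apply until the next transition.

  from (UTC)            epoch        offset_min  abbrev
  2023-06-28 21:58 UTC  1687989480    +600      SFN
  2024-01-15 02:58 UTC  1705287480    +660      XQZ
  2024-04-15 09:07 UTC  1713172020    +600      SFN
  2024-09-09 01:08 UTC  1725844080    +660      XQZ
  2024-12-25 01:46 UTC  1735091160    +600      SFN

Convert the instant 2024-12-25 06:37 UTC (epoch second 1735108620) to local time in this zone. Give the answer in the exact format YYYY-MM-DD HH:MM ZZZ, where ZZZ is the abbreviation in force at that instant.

2024-12-25 16:37 SFN

Query: 2024-12-25 06:37 UTC
Rule 5/5 (SFN, +10:00): 2024-12-25 01:46 UTC ≤ query < +∞
6·60 + 37 + 600 = 997 min
997 = 0·1440 + 997; 997 = 16·60 + 37 → 16:37, same day
→ 2024-12-25 16:37 SFN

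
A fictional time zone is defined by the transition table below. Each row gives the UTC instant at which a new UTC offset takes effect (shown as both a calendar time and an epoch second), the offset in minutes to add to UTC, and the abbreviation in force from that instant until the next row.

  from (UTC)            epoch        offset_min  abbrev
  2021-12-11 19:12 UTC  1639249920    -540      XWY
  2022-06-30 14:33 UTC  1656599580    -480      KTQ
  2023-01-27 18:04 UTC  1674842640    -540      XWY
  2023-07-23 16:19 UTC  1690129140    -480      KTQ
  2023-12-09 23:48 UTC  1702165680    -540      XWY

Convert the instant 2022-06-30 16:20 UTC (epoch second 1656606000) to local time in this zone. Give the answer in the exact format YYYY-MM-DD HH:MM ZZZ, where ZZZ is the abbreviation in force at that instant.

Query: 2022-06-30 16:20 UTC
Rule 2/5 (KTQ, -08:00): 2022-06-30 14:33 UTC ≤ query < 2023-01-27 18:04 UTC
16·60 + 20 - 480 = 500 min
500 = 0·1440 + 500; 500 = 8·60 + 20 → 08:20, same day
→ 2022-06-30 08:20 KTQ

2022-06-30 08:20 KTQ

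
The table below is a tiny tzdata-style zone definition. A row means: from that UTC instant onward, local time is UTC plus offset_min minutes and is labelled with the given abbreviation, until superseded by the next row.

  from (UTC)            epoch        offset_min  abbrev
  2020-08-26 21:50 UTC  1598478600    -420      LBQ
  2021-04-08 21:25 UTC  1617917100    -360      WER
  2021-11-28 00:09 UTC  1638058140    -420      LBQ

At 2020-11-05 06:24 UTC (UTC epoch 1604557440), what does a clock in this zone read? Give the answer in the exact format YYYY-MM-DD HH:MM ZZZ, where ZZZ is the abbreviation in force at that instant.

Query: 2020-11-05 06:24 UTC
Rule 1/3 (LBQ, -07:00): 2020-08-26 21:50 UTC ≤ query < 2021-04-08 21:25 UTC
6·60 + 24 - 420 = -36 min
-36 = -1·1440 + 1404; 1404 = 23·60 + 24 → 23:24, 2020-11-05 - 1 day = 2020-11-04
→ 2020-11-04 23:24 LBQ

2020-11-04 23:24 LBQ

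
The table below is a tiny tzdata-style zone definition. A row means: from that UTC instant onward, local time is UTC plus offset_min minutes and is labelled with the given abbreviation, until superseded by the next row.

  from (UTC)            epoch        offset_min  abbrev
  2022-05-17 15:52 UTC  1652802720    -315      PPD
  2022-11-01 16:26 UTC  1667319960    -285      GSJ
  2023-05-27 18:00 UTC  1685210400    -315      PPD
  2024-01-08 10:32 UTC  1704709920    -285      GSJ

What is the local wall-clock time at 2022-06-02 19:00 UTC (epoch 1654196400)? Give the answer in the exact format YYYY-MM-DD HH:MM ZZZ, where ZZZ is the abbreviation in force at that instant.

Query: 2022-06-02 19:00 UTC
Rule 1/4 (PPD, -05:15): 2022-05-17 15:52 UTC ≤ query < 2022-11-01 16:26 UTC
19·60 + 0 - 315 = 825 min
825 = 0·1440 + 825; 825 = 13·60 + 45 → 13:45, same day
→ 2022-06-02 13:45 PPD

2022-06-02 13:45 PPD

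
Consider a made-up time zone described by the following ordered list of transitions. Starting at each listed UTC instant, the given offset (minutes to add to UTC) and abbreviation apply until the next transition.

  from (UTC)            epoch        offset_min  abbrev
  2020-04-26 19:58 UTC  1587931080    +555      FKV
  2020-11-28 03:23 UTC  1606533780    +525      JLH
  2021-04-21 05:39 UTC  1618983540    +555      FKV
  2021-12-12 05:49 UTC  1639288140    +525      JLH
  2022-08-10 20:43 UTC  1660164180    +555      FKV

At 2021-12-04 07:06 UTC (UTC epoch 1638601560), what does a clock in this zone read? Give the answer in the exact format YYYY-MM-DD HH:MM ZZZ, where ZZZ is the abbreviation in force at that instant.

2021-12-04 16:21 FKV

Query: 2021-12-04 07:06 UTC
Rule 3/5 (FKV, +09:15): 2021-04-21 05:39 UTC ≤ query < 2021-12-12 05:49 UTC
7·60 + 6 + 555 = 981 min
981 = 0·1440 + 981; 981 = 16·60 + 21 → 16:21, same day
→ 2021-12-04 16:21 FKV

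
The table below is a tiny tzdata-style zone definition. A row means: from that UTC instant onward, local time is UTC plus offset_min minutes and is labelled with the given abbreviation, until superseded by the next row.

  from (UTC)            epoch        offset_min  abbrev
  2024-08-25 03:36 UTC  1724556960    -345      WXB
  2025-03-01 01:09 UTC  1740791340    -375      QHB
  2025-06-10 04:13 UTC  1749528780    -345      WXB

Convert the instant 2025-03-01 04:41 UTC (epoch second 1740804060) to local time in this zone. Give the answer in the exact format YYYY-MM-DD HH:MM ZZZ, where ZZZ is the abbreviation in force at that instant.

2025-02-28 22:26 QHB

Query: 2025-03-01 04:41 UTC
Rule 2/3 (QHB, -06:15): 2025-03-01 01:09 UTC ≤ query < 2025-06-10 04:13 UTC
4·60 + 41 - 375 = -94 min
-94 = -1·1440 + 1346; 1346 = 22·60 + 26 → 22:26, 2025-03-01 - 1 day = 2025-02-28
→ 2025-02-28 22:26 QHB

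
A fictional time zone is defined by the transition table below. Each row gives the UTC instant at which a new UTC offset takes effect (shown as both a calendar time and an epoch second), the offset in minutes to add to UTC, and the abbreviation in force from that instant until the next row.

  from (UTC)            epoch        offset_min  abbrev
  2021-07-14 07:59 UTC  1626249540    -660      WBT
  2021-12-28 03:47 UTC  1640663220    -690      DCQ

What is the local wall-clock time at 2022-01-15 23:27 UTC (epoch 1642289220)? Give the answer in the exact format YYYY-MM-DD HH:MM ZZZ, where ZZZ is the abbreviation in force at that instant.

2022-01-15 11:57 DCQ

Query: 2022-01-15 23:27 UTC
Rule 2/2 (DCQ, -11:30): 2021-12-28 03:47 UTC ≤ query < +∞
23·60 + 27 - 690 = 717 min
717 = 0·1440 + 717; 717 = 11·60 + 57 → 11:57, same day
→ 2022-01-15 11:57 DCQ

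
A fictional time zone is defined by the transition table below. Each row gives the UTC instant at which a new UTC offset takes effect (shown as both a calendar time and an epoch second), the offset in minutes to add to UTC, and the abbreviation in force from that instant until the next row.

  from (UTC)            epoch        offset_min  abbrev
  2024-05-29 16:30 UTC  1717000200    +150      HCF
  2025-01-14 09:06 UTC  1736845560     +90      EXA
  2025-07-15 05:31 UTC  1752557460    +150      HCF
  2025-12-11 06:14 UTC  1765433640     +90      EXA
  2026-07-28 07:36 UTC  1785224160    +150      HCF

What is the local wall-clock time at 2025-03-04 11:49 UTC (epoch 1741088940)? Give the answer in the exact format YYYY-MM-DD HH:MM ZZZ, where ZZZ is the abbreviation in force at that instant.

2025-03-04 13:19 EXA

Query: 2025-03-04 11:49 UTC
Rule 2/5 (EXA, +01:30): 2025-01-14 09:06 UTC ≤ query < 2025-07-15 05:31 UTC
11·60 + 49 + 90 = 799 min
799 = 0·1440 + 799; 799 = 13·60 + 19 → 13:19, same day
→ 2025-03-04 13:19 EXA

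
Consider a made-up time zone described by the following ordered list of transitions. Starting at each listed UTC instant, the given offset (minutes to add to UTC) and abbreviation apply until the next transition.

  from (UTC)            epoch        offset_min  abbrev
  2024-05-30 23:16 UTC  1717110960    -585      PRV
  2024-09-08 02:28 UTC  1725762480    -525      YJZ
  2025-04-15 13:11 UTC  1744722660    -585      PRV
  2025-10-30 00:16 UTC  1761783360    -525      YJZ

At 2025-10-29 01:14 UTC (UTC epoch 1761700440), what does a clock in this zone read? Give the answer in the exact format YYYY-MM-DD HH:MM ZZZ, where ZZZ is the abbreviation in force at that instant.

2025-10-28 15:29 PRV

Query: 2025-10-29 01:14 UTC
Rule 3/4 (PRV, -09:45): 2025-04-15 13:11 UTC ≤ query < 2025-10-30 00:16 UTC
1·60 + 14 - 585 = -511 min
-511 = -1·1440 + 929; 929 = 15·60 + 29 → 15:29, 2025-10-29 - 1 day = 2025-10-28
→ 2025-10-28 15:29 PRV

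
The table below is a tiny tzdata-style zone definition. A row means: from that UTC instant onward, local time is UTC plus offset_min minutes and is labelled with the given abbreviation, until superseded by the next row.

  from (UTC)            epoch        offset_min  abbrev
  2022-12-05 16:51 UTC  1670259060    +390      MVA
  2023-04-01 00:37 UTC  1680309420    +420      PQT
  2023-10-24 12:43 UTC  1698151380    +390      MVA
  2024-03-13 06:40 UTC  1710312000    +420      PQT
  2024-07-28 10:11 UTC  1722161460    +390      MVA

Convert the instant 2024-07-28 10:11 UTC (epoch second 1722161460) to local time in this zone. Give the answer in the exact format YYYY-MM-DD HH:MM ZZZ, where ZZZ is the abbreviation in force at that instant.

2024-07-28 16:41 MVA

Query: 2024-07-28 10:11 UTC
Rule 5/5 (MVA, +06:30): 2024-07-28 10:11 UTC ≤ query < +∞
10·60 + 11 + 390 = 1001 min
1001 = 0·1440 + 1001; 1001 = 16·60 + 41 → 16:41, same day
→ 2024-07-28 16:41 MVA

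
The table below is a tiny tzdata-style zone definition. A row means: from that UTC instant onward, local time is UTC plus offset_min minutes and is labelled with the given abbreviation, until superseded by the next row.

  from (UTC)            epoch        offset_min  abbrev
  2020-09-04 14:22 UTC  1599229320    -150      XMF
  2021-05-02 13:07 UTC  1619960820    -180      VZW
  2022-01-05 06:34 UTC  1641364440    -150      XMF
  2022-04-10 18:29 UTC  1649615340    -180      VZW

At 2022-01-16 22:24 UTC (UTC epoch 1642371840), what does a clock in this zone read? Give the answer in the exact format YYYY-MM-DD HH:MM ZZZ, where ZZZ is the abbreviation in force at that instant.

2022-01-16 19:54 XMF

Query: 2022-01-16 22:24 UTC
Rule 3/4 (XMF, -02:30): 2022-01-05 06:34 UTC ≤ query < 2022-04-10 18:29 UTC
22·60 + 24 - 150 = 1194 min
1194 = 0·1440 + 1194; 1194 = 19·60 + 54 → 19:54, same day
→ 2022-01-16 19:54 XMF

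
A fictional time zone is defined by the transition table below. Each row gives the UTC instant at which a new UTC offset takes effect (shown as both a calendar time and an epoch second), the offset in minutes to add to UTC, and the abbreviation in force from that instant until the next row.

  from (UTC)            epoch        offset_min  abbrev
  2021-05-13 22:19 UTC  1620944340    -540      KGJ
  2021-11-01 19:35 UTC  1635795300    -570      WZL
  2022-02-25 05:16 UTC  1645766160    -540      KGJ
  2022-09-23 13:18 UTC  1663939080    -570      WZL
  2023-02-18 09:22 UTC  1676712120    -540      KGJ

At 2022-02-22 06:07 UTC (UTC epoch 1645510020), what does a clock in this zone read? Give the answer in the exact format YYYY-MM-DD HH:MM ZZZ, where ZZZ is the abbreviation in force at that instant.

2022-02-21 20:37 WZL

Query: 2022-02-22 06:07 UTC
Rule 2/5 (WZL, -09:30): 2021-11-01 19:35 UTC ≤ query < 2022-02-25 05:16 UTC
6·60 + 7 - 570 = -203 min
-203 = -1·1440 + 1237; 1237 = 20·60 + 37 → 20:37, 2022-02-22 - 1 day = 2022-02-21
→ 2022-02-21 20:37 WZL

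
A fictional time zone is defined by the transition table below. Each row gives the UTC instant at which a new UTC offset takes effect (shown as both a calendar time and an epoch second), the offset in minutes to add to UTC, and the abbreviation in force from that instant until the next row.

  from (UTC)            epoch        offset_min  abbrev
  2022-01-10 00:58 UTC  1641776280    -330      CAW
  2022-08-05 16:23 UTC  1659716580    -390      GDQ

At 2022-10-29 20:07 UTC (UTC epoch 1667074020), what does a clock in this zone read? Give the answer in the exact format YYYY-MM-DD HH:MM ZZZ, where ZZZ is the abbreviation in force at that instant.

2022-10-29 13:37 GDQ

Query: 2022-10-29 20:07 UTC
Rule 2/2 (GDQ, -06:30): 2022-08-05 16:23 UTC ≤ query < +∞
20·60 + 7 - 390 = 817 min
817 = 0·1440 + 817; 817 = 13·60 + 37 → 13:37, same day
→ 2022-10-29 13:37 GDQ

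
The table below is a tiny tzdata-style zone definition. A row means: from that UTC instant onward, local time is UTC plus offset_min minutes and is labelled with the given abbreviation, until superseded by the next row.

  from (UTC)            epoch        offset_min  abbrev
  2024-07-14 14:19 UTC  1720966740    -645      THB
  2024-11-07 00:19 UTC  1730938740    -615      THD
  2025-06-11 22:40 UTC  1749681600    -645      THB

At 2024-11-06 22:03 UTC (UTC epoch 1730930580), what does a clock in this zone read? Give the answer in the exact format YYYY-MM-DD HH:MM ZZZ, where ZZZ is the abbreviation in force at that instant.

2024-11-06 11:18 THB

Query: 2024-11-06 22:03 UTC
Rule 1/3 (THB, -10:45): 2024-07-14 14:19 UTC ≤ query < 2024-11-07 00:19 UTC
22·60 + 3 - 645 = 678 min
678 = 0·1440 + 678; 678 = 11·60 + 18 → 11:18, same day
→ 2024-11-06 11:18 THB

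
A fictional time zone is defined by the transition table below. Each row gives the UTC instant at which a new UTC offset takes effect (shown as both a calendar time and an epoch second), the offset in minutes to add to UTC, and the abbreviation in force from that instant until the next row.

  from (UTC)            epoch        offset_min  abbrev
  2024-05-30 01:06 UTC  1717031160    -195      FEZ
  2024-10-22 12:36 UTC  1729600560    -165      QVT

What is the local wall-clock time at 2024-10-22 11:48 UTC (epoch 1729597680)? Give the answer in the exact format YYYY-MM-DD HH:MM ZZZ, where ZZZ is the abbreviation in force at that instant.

2024-10-22 08:33 FEZ

Query: 2024-10-22 11:48 UTC
Rule 1/2 (FEZ, -03:15): 2024-05-30 01:06 UTC ≤ query < 2024-10-22 12:36 UTC
11·60 + 48 - 195 = 513 min
513 = 0·1440 + 513; 513 = 8·60 + 33 → 08:33, same day
→ 2024-10-22 08:33 FEZ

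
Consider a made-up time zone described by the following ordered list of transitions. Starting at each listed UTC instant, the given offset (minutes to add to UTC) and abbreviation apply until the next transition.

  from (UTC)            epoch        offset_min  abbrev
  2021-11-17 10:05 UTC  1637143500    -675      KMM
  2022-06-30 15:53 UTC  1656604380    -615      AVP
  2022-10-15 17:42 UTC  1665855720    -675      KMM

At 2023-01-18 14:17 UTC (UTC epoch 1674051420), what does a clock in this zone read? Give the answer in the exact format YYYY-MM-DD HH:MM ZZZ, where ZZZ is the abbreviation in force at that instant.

2023-01-18 03:02 KMM

Query: 2023-01-18 14:17 UTC
Rule 3/3 (KMM, -11:15): 2022-10-15 17:42 UTC ≤ query < +∞
14·60 + 17 - 675 = 182 min
182 = 0·1440 + 182; 182 = 3·60 + 2 → 03:02, same day
→ 2023-01-18 03:02 KMM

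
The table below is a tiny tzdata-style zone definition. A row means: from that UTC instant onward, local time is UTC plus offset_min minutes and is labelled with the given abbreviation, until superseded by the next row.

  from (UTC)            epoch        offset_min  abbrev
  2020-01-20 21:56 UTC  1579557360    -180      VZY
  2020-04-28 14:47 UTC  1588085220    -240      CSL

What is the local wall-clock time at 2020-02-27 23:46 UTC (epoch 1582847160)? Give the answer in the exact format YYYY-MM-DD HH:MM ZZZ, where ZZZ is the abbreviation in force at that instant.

Query: 2020-02-27 23:46 UTC
Rule 1/2 (VZY, -03:00): 2020-01-20 21:56 UTC ≤ query < 2020-04-28 14:47 UTC
23·60 + 46 - 180 = 1246 min
1246 = 0·1440 + 1246; 1246 = 20·60 + 46 → 20:46, same day
→ 2020-02-27 20:46 VZY

2020-02-27 20:46 VZY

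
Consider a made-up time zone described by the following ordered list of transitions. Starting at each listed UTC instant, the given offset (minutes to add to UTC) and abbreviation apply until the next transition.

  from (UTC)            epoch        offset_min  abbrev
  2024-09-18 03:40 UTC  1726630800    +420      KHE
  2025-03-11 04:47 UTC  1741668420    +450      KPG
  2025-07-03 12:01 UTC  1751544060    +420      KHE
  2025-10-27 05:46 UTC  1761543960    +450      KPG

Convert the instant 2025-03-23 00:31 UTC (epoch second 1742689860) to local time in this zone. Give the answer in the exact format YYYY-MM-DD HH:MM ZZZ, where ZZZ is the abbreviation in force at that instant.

2025-03-23 08:01 KPG

Query: 2025-03-23 00:31 UTC
Rule 2/4 (KPG, +07:30): 2025-03-11 04:47 UTC ≤ query < 2025-07-03 12:01 UTC
0·60 + 31 + 450 = 481 min
481 = 0·1440 + 481; 481 = 8·60 + 1 → 08:01, same day
→ 2025-03-23 08:01 KPG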